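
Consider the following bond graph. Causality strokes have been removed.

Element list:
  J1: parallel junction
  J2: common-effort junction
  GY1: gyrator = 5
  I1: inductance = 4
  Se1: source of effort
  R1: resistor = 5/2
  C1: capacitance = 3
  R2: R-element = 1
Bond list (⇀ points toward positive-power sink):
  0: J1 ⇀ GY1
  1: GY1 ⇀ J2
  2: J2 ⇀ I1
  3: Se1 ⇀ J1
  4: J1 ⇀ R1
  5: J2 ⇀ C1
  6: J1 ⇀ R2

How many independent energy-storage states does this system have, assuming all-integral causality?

2  (C1, I1 all integral)

b3 stroke at J1  (Se1: effort source, stroke at far end)
b0 stroke at GY1  (J1 effort already set via bond 3)
b4 stroke at R1  (J1 effort already set via bond 3)
b6 stroke at R2  (J1 effort already set via bond 3)
b1 stroke at GY1  (GY1: gyrator matches bond 0)
b2 stroke at I1  (prefer integral on I1)
b5 stroke at J2  (J2: last free bond brings effort in)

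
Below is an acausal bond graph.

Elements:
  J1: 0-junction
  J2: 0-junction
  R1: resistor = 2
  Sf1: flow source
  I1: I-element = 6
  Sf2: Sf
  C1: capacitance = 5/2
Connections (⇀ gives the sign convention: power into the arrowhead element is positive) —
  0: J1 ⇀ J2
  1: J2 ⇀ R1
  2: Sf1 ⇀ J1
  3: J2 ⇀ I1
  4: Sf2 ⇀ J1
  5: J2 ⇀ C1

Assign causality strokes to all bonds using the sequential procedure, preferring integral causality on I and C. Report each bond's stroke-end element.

bond 2 stroke at Sf1  (Sf1 fixes flow; stroke at Sf1)
bond 4 stroke at Sf2  (Sf2 (Sf) sets flow on bond)
bond 0 stroke at J1  (closing 0-jn rule on J1)
bond 3 stroke at I1  (I1 outputs flow p/I1)
bond 5 stroke at J2  (C1 outputs effort q/C1)
bond 1 stroke at R1  (0-jn J2 has e-setter on 5)

β0 →J1
β1 →R1
β2 →Sf1
β3 →I1
β4 →Sf2
β5 →J2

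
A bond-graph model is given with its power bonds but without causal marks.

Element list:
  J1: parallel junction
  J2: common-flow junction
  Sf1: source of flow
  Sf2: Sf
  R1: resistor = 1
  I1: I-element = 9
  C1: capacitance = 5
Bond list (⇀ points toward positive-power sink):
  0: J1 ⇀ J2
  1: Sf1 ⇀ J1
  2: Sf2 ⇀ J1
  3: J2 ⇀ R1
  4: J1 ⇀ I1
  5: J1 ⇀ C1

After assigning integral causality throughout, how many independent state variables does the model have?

2  (C1, I1 all integral)

#1 stroke→Sf1  (Sf1: flow source, stroke at near end)
#2 stroke→Sf2  (Sf2 (Sf) sets flow on bond)
#4 stroke→I1  (I1: I, integral causality)
#5 stroke→J1  (C1 integral (e out))
#0 stroke→J2  (J1 effort already set via bond 5)
#3 stroke→R1  (only one flow-in slot at J2)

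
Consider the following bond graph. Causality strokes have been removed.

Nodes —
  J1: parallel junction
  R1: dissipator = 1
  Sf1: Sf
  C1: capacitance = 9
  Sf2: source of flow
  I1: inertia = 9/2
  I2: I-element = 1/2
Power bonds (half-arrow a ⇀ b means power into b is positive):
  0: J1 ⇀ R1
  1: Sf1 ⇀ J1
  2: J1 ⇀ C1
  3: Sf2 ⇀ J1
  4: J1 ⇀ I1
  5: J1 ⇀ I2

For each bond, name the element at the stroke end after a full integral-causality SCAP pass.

bond 0 |R1
bond 1 |Sf1
bond 2 |J1
bond 3 |Sf2
bond 4 |I1
bond 5 |I2

β1 →Sf1  (source Sf1 imposes f)
β3 →Sf2  (source Sf2 imposes f)
β2 →J1  (C1 outputs effort q/C1)
β0 →R1  (J1 effort already set via bond 2)
β4 →I1  (0-jn J1 has e-setter on 2)
β5 →I2  (common-e at J1 fixed by 2)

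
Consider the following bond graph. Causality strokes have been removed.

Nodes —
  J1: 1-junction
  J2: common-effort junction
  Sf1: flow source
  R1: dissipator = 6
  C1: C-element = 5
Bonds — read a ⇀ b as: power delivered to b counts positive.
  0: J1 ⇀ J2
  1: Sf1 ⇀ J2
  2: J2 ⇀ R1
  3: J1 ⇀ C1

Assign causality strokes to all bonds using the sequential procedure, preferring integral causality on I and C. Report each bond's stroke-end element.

#1 stroke→Sf1  (Sf1 (Sf) sets flow on bond)
#3 stroke→J1  (C1 integral (e out))
#0 stroke→J2  (only one flow-in slot at J1)
#2 stroke→R1  (common-e at J2 fixed by 0)

b0 stroke at J2
b1 stroke at Sf1
b2 stroke at R1
b3 stroke at J1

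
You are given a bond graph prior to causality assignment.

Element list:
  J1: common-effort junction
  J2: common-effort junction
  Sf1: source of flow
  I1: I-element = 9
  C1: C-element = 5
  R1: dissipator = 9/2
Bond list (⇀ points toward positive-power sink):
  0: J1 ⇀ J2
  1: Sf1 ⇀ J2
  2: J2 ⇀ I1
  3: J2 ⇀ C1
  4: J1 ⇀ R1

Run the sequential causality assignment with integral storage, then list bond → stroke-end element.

β0 |J1
β1 |Sf1
β2 |I1
β3 |J2
β4 |R1

b1 |Sf1  (Sf1 (Sf) sets flow on bond)
b2 |I1  (I1 outputs flow p/I1)
b3 |J2  (C1 outputs effort q/C1)
b0 |J1  (J2: bond 3 brought effort, rest push out)
b4 |R1  (common-e at J1 fixed by 0)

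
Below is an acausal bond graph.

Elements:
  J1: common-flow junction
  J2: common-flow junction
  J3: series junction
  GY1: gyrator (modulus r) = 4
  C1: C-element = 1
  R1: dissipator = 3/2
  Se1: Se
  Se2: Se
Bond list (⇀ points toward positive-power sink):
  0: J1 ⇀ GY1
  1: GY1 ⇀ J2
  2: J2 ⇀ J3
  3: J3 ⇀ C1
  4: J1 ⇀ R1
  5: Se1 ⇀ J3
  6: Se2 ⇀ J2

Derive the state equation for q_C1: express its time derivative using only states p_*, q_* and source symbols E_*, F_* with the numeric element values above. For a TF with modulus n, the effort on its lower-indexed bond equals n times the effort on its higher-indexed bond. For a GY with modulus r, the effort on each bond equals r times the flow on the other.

dq_C1/dt = 3*E_Se1/32 + 3*E_Se2/32 - 3*q_C1/32

β5 stroke at J3  (Se1 fixes effort; stroke away)
β6 stroke at J2  (Se2: effort source, stroke at far end)
β3 stroke at J3  (C1 integral (e out))
β2 stroke at J2  (only one flow-in slot at J3)
β1 stroke at GY1  (J2: last free bond brings flow in)
β0 stroke at GY1  (GY1 both-in/both-out from 1)
β4 stroke at J1  (1-jn J1 has f-setter on 0)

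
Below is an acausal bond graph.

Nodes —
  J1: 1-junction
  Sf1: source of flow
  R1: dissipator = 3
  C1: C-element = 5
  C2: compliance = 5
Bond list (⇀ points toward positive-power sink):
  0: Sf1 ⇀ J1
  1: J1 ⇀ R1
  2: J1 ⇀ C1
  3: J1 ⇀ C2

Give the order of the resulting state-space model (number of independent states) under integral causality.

#0 stroke→Sf1  (source Sf1 imposes f)
#1 stroke→J1  (J1 flow already set via bond 0)
#2 stroke→J1  (common-f at J1 fixed by 0)
#3 stroke→J1  (J1: bond 0 brought flow, rest push out)

2  (C1, C2 all integral)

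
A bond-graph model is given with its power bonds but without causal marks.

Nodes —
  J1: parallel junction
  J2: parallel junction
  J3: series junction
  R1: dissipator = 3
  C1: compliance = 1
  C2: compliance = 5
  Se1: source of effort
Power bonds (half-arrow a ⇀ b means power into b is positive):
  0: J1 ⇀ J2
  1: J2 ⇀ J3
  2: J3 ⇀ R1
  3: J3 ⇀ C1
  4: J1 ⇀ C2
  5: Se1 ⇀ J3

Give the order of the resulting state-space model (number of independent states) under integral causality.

#5 stroke at J3  (Se1 (Se) sets effort on bond)
#3 stroke at J3  (C1 integral (e out))
#4 stroke at J1  (C2 outputs effort q/C2)
#0 stroke at J2  (J1: bond 4 brought effort, rest push out)
#1 stroke at J3  (J2: bond 0 brought effort, rest push out)
#2 stroke at R1  (J3: last free bond brings flow in)

2  (C1, C2 all integral)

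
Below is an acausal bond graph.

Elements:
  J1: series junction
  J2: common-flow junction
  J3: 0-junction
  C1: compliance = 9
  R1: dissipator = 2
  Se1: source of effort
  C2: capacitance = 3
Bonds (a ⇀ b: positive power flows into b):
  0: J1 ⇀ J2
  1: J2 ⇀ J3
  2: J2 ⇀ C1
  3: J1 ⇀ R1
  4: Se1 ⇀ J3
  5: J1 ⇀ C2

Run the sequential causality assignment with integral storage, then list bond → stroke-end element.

β4 stroke at J3  (source Se1 imposes e)
β1 stroke at J2  (J3 effort already set via bond 4)
β2 stroke at J2  (C1 integral (e out))
β0 stroke at J1  (closing 1-jn rule on J2)
β5 stroke at J1  (prefer integral on C2)
β3 stroke at R1  (J1 needs exactly one f-in)

#0 |J1
#1 |J2
#2 |J2
#3 |R1
#4 |J3
#5 |J1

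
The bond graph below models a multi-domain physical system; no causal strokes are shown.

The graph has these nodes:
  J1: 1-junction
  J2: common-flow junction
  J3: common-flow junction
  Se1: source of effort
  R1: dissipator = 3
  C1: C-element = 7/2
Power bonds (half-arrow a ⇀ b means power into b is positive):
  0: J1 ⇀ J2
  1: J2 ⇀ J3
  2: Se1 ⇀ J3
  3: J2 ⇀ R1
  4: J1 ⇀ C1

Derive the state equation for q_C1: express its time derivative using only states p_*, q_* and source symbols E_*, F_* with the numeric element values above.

dq_C1/dt = E_Se1/3 - 2*q_C1/21

b2 |J3  (Se1 (Se) sets effort on bond)
b1 |J2  (J3 needs exactly one f-in)
b4 |J1  (C1: C, integral causality)
b0 |J2  (closing 1-jn rule on J1)
b3 |R1  (closing 1-jn rule on J2)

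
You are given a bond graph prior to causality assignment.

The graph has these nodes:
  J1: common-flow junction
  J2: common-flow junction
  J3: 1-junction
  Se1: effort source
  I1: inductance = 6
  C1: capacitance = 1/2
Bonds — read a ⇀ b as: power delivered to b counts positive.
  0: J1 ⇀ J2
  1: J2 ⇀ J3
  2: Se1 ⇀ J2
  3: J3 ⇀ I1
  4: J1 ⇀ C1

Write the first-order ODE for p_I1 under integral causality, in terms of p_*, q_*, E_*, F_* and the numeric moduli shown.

dp_I1/dt = E_Se1 - 2*q_C1

#2 →J2  (source Se1 imposes e)
#3 →I1  (prefer integral on I1)
#1 →J3  (common-f at J3 fixed by 3)
#0 →J2  (1-jn J2 has f-setter on 1)
#4 →J1  (J1 flow already set via bond 0)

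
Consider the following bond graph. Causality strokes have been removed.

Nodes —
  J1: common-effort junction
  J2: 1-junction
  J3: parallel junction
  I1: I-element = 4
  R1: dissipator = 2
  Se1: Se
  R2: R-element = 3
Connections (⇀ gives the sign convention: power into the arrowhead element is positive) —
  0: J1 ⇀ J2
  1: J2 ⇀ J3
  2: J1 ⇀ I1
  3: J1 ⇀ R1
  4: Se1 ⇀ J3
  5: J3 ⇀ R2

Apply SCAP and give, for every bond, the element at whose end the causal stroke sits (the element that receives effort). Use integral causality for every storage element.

#4 stroke→J3  (source Se1 imposes e)
#1 stroke→J2  (J3: bond 4 brought effort, rest push out)
#5 stroke→R2  (common-e at J3 fixed by 4)
#0 stroke→J1  (J2: last free bond brings flow in)
#2 stroke→I1  (common-e at J1 fixed by 0)
#3 stroke→R1  (common-e at J1 fixed by 0)

#0 |J1
#1 |J2
#2 |I1
#3 |R1
#4 |J3
#5 |R2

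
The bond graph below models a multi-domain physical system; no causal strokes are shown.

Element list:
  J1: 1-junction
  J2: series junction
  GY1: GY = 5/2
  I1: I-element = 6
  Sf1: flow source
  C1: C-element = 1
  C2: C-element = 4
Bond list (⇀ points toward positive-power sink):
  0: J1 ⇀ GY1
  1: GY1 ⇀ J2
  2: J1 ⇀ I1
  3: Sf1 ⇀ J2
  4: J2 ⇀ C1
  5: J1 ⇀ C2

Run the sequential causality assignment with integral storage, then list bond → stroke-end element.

#3 |Sf1  (Sf1: flow source, stroke at near end)
#1 |J2  (1-jn J2 has f-setter on 3)
#4 |J2  (J2: bond 3 brought flow, rest push out)
#0 |J1  (GY1 both-in/both-out from 1)
#2 |I1  (prefer integral on I1)
#5 |J1  (J1: bond 2 brought flow, rest push out)

#0 stroke at J1
#1 stroke at J2
#2 stroke at I1
#3 stroke at Sf1
#4 stroke at J2
#5 stroke at J1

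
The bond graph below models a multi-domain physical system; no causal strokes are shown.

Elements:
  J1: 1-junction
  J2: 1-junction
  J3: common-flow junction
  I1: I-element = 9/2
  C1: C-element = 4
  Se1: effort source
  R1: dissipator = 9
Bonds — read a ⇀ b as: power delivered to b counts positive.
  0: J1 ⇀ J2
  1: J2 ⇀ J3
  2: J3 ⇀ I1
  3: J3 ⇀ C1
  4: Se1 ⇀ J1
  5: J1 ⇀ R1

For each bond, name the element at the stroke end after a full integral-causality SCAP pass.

bond 0 →J2
bond 1 →J3
bond 2 →I1
bond 3 →J3
bond 4 →J1
bond 5 →J1

b4 |J1  (source Se1 imposes e)
b2 |I1  (I1 outputs flow p/I1)
b1 |J3  (J3 flow already set via bond 2)
b3 |J3  (J3: bond 2 brought flow, rest push out)
b0 |J2  (common-f at J2 fixed by 1)
b5 |J1  (J1: bond 0 brought flow, rest push out)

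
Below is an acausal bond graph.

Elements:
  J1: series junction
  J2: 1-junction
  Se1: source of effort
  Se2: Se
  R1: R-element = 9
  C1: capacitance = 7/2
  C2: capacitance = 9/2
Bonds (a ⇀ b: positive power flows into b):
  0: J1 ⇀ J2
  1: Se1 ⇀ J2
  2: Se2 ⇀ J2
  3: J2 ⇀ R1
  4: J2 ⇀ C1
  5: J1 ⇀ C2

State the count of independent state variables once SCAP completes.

2  (C1, C2 all integral)

#1 stroke at J2  (Se1 fixes effort; stroke away)
#2 stroke at J2  (Se2: effort source, stroke at far end)
#4 stroke at J2  (C1: C, integral causality)
#5 stroke at J1  (C2 outputs effort q/C2)
#0 stroke at J2  (J1: last free bond brings flow in)
#3 stroke at R1  (closing 1-jn rule on J2)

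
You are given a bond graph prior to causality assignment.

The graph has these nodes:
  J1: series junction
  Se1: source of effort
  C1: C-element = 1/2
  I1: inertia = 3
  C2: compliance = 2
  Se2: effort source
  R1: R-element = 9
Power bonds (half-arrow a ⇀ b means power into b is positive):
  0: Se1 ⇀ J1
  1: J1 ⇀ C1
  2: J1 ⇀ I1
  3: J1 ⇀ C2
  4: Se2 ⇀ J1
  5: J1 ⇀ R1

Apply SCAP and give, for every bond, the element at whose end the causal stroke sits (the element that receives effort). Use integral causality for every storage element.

β0 stroke→J1  (Se1: effort source, stroke at far end)
β4 stroke→J1  (Se2 (Se) sets effort on bond)
β1 stroke→J1  (prefer integral on C1)
β2 stroke→I1  (I1 outputs flow p/I1)
β3 stroke→J1  (common-f at J1 fixed by 2)
β5 stroke→J1  (J1 flow already set via bond 2)

bond 0 stroke→J1
bond 1 stroke→J1
bond 2 stroke→I1
bond 3 stroke→J1
bond 4 stroke→J1
bond 5 stroke→J1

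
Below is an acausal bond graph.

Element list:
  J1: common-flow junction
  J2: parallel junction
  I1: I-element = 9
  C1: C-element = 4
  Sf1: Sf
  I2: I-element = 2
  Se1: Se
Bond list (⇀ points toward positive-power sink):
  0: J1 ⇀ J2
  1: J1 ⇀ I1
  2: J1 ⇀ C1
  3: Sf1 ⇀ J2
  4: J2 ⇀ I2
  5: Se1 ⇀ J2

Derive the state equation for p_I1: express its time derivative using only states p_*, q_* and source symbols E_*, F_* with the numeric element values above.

dp_I1/dt = -E_Se1 - q_C1/4

#3 stroke→Sf1  (Sf1: flow source, stroke at near end)
#5 stroke→J2  (Se1 (Se) sets effort on bond)
#0 stroke→J1  (0-jn J2 has e-setter on 5)
#4 stroke→I2  (J2: bond 5 brought effort, rest push out)
#1 stroke→I1  (I1 outputs flow p/I1)
#2 stroke→J1  (J1: bond 1 brought flow, rest push out)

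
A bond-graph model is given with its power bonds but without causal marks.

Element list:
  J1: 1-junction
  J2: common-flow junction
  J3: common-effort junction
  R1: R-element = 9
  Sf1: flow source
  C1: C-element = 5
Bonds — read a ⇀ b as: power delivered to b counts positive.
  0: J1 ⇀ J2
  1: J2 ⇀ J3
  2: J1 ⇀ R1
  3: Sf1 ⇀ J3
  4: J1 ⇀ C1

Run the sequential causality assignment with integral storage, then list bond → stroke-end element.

b0 stroke→J2
b1 stroke→J3
b2 stroke→J1
b3 stroke→Sf1
b4 stroke→J1

bond 3 stroke→Sf1  (Sf1 fixes flow; stroke at Sf1)
bond 1 stroke→J3  (J3: last free bond brings effort in)
bond 0 stroke→J2  (J2: bond 1 brought flow, rest push out)
bond 2 stroke→J1  (J1 flow already set via bond 0)
bond 4 stroke→J1  (common-f at J1 fixed by 0)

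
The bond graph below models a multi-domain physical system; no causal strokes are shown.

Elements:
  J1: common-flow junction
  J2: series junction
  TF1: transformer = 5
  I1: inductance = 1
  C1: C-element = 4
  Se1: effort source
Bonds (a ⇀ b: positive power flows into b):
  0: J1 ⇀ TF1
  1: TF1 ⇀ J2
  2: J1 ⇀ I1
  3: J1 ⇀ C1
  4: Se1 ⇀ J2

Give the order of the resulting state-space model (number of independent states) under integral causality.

#4 stroke at J2  (Se1 (Se) sets effort on bond)
#1 stroke at TF1  (only one flow-in slot at J2)
#0 stroke at J1  (TF1: transformer flips bond 1)
#2 stroke at I1  (prefer integral on I1)
#3 stroke at J1  (J1 flow already set via bond 2)

2  (C1, I1 all integral)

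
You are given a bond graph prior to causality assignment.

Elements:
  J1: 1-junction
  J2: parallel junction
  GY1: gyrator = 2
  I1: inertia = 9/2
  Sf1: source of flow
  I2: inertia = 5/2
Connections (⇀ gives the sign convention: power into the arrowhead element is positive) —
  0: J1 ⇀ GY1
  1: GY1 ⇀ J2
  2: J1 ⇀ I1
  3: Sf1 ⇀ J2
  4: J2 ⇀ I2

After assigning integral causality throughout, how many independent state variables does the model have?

b3 stroke→Sf1  (Sf1 (Sf) sets flow on bond)
b2 stroke→I1  (I1 outputs flow p/I1)
b0 stroke→J1  (1-jn J1 has f-setter on 2)
b1 stroke→J2  (GY GY1: same side as bond 0)
b4 stroke→I2  (common-e at J2 fixed by 1)

2  (I1, I2 all integral)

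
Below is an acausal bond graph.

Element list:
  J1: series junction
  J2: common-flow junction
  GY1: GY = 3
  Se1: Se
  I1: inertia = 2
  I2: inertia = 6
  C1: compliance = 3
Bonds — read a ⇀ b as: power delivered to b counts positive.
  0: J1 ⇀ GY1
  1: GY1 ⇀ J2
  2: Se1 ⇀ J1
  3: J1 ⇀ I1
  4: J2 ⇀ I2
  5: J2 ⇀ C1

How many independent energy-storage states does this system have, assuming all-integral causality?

b2 |J1  (source Se1 imposes e)
b3 |I1  (I1: I, integral causality)
b0 |J1  (1-jn J1 has f-setter on 3)
b1 |J2  (GY1: gyrator matches bond 0)
b4 |I2  (prefer integral on I2)
b5 |J2  (J2: bond 4 brought flow, rest push out)

3  (C1, I1, I2 all integral)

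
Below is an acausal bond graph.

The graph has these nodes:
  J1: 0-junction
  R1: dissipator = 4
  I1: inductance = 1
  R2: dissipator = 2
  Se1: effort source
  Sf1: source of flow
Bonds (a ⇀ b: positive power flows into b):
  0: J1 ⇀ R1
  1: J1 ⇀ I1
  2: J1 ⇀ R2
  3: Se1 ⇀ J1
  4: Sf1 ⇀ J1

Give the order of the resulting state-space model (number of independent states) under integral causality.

1  (I1 all integral)

b3 stroke at J1  (Se1 fixes effort; stroke away)
b4 stroke at Sf1  (Sf1 fixes flow; stroke at Sf1)
b0 stroke at R1  (common-e at J1 fixed by 3)
b1 stroke at I1  (common-e at J1 fixed by 3)
b2 stroke at R2  (J1 effort already set via bond 3)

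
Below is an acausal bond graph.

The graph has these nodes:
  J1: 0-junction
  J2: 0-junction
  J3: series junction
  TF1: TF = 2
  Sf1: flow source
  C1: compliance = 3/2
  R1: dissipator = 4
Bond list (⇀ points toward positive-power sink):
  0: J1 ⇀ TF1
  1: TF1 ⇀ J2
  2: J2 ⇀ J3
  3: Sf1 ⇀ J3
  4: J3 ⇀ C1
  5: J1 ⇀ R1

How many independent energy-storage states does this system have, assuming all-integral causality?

b3 stroke at Sf1  (Sf1: flow source, stroke at near end)
b2 stroke at J3  (J3 flow already set via bond 3)
b4 stroke at J3  (J3 flow already set via bond 3)
b1 stroke at J2  (J2 needs exactly one e-in)
b0 stroke at TF1  (TF1 one-in-one-out from 1)
b5 stroke at J1  (J1: last free bond brings effort in)

1  (C1 all integral)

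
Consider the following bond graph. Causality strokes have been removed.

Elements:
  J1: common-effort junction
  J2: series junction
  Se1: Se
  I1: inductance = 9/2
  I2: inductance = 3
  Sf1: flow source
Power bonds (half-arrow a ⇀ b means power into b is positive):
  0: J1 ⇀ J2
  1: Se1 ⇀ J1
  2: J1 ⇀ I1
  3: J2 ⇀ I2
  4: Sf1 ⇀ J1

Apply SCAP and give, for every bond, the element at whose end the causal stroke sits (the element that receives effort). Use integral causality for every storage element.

b1 stroke at J1  (Se1 (Se) sets effort on bond)
b4 stroke at Sf1  (source Sf1 imposes f)
b0 stroke at J2  (common-e at J1 fixed by 1)
b2 stroke at I1  (J1 effort already set via bond 1)
b3 stroke at I2  (only one flow-in slot at J2)

b0 stroke at J2
b1 stroke at J1
b2 stroke at I1
b3 stroke at I2
b4 stroke at Sf1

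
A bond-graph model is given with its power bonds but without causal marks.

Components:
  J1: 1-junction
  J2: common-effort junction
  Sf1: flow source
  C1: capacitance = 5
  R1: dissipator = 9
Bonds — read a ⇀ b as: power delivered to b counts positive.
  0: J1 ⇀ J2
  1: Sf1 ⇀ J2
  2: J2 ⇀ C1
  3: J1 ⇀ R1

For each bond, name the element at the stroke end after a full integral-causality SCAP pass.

β0 →J1
β1 →Sf1
β2 →J2
β3 →R1

#1 |Sf1  (Sf1: flow source, stroke at near end)
#2 |J2  (C1 outputs effort q/C1)
#0 |J1  (0-jn J2 has e-setter on 2)
#3 |R1  (J1: last free bond brings flow in)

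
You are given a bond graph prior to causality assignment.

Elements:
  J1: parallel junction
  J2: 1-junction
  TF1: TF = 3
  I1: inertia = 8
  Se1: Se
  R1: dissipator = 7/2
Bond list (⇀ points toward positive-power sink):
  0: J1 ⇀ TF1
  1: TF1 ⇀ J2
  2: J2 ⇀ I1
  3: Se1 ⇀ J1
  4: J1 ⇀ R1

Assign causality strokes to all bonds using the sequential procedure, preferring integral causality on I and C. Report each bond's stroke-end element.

b0 →TF1
b1 →J2
b2 →I1
b3 →J1
b4 →R1

#3 stroke at J1  (source Se1 imposes e)
#0 stroke at TF1  (0-jn J1 has e-setter on 3)
#4 stroke at R1  (0-jn J1 has e-setter on 3)
#1 stroke at J2  (TF TF1: opposite of bond 0)
#2 stroke at I1  (J2 needs exactly one f-in)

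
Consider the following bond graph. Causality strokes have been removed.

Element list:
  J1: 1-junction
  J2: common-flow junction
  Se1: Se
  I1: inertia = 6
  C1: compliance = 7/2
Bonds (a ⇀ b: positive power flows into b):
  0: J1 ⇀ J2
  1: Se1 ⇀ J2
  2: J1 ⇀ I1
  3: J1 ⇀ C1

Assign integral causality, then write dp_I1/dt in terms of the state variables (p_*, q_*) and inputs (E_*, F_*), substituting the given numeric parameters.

β1 stroke→J2  (Se1 (Se) sets effort on bond)
β0 stroke→J1  (J2: last free bond brings flow in)
β2 stroke→I1  (I1 integral (f out))
β3 stroke→J1  (J1: bond 2 brought flow, rest push out)

dp_I1/dt = E_Se1 - 2*q_C1/7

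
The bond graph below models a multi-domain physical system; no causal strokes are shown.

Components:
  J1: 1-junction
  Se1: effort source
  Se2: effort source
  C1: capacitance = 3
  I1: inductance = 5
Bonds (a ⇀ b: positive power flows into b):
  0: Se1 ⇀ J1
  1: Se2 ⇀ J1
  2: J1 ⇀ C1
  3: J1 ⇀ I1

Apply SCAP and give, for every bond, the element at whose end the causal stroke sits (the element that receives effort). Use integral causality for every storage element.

#0 stroke at J1  (Se1 (Se) sets effort on bond)
#1 stroke at J1  (Se2 fixes effort; stroke away)
#2 stroke at J1  (C1 outputs effort q/C1)
#3 stroke at I1  (closing 1-jn rule on J1)

b0 stroke→J1
b1 stroke→J1
b2 stroke→J1
b3 stroke→I1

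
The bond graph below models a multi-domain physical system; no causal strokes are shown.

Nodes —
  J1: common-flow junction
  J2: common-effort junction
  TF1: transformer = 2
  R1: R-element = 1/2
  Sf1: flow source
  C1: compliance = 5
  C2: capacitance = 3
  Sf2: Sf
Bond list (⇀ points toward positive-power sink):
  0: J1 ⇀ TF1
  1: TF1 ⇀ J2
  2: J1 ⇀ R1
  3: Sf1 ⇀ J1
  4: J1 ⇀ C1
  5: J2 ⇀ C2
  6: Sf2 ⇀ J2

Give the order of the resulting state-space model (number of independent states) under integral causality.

#3 |Sf1  (Sf1 (Sf) sets flow on bond)
#6 |Sf2  (Sf2 (Sf) sets flow on bond)
#0 |J1  (J1: bond 3 brought flow, rest push out)
#2 |J1  (common-f at J1 fixed by 3)
#4 |J1  (J1: bond 3 brought flow, rest push out)
#1 |TF1  (through TF1, causality passes straight; one stroke at TF1)
#5 |J2  (only one effort-in slot at J2)

2  (C1, C2 all integral)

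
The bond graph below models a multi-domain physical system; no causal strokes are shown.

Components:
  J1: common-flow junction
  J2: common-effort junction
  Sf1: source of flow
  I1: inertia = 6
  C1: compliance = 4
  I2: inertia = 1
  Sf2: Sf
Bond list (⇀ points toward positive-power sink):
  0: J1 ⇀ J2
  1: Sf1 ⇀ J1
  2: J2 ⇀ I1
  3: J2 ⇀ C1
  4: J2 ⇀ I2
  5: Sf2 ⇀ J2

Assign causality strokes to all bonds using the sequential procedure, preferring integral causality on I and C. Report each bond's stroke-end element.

β0 |J1
β1 |Sf1
β2 |I1
β3 |J2
β4 |I2
β5 |Sf2

b1 stroke→Sf1  (source Sf1 imposes f)
b5 stroke→Sf2  (Sf2 fixes flow; stroke at Sf2)
b0 stroke→J1  (J1 flow already set via bond 1)
b2 stroke→I1  (prefer integral on I1)
b3 stroke→J2  (C1 outputs effort q/C1)
b4 stroke→I2  (J2 effort already set via bond 3)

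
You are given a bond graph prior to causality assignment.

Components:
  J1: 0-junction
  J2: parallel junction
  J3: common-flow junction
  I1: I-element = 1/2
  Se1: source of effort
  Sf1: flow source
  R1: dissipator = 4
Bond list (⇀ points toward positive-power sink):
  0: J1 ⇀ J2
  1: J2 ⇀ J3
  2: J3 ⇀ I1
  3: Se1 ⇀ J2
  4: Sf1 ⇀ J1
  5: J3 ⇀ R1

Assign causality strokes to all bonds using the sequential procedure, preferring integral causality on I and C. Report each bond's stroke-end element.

bond 3 stroke at J2  (Se1 fixes effort; stroke away)
bond 4 stroke at Sf1  (Sf1: flow source, stroke at near end)
bond 0 stroke at J1  (closing 0-jn rule on J1)
bond 1 stroke at J3  (J2 effort already set via bond 3)
bond 2 stroke at I1  (prefer integral on I1)
bond 5 stroke at J3  (J3: bond 2 brought flow, rest push out)

#0 →J1
#1 →J3
#2 →I1
#3 →J2
#4 →Sf1
#5 →J3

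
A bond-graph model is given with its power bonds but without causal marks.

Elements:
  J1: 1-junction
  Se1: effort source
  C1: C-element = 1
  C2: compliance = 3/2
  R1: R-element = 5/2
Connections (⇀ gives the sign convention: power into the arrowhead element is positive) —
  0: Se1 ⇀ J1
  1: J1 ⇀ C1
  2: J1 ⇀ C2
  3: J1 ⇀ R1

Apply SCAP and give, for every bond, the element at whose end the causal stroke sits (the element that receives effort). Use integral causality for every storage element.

β0 |J1  (Se1 fixes effort; stroke away)
β1 |J1  (prefer integral on C1)
β2 |J1  (prefer integral on C2)
β3 |R1  (J1 needs exactly one f-in)

b0 →J1
b1 →J1
b2 →J1
b3 →R1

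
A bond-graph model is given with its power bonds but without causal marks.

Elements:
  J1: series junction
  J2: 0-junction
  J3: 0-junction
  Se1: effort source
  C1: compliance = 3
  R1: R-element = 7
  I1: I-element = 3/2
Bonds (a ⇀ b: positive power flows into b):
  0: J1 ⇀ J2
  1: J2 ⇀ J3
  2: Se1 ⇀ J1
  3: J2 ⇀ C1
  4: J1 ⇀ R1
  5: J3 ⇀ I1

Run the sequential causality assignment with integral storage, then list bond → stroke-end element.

β0 →J1
β1 →J3
β2 →J1
β3 →J2
β4 →R1
β5 →I1

β2 →J1  (source Se1 imposes e)
β3 →J2  (C1 outputs effort q/C1)
β0 →J1  (common-e at J2 fixed by 3)
β1 →J3  (common-e at J2 fixed by 3)
β5 →I1  (J3 effort already set via bond 1)
β4 →R1  (J1: last free bond brings flow in)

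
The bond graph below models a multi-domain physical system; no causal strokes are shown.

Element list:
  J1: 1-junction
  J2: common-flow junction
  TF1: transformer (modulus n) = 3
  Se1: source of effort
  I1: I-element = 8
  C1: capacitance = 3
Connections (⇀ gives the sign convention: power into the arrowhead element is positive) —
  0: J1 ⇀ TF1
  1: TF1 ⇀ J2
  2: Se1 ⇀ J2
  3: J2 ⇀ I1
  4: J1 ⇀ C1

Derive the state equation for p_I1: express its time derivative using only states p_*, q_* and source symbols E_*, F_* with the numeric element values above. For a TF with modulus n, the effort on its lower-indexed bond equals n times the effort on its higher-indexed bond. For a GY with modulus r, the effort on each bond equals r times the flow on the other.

dp_I1/dt = E_Se1 - q_C1/9

b2 →J2  (Se1: effort source, stroke at far end)
b3 →I1  (I1: I, integral causality)
b1 →J2  (common-f at J2 fixed by 3)
b0 →TF1  (through TF1, causality passes straight; one stroke at TF1)
b4 →J1  (1-jn J1 has f-setter on 0)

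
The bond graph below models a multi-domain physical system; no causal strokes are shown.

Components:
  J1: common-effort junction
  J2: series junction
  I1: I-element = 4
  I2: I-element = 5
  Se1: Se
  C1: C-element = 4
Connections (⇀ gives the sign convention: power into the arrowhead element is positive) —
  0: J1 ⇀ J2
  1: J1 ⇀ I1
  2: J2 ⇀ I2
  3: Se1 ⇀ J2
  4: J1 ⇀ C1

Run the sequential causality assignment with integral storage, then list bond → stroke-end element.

#3 stroke at J2  (Se1: effort source, stroke at far end)
#1 stroke at I1  (I1 integral (f out))
#2 stroke at I2  (I2 integral (f out))
#0 stroke at J2  (common-f at J2 fixed by 2)
#4 stroke at J1  (only one effort-in slot at J1)

#0 |J2
#1 |I1
#2 |I2
#3 |J2
#4 |J1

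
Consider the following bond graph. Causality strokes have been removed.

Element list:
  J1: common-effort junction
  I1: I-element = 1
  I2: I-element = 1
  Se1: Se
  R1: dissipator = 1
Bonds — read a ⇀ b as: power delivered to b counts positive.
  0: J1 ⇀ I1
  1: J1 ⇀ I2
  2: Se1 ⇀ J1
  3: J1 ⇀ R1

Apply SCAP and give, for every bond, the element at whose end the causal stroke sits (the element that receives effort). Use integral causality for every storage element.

#2 |J1  (Se1 (Se) sets effort on bond)
#0 |I1  (common-e at J1 fixed by 2)
#1 |I2  (0-jn J1 has e-setter on 2)
#3 |R1  (0-jn J1 has e-setter on 2)

#0 |I1
#1 |I2
#2 |J1
#3 |R1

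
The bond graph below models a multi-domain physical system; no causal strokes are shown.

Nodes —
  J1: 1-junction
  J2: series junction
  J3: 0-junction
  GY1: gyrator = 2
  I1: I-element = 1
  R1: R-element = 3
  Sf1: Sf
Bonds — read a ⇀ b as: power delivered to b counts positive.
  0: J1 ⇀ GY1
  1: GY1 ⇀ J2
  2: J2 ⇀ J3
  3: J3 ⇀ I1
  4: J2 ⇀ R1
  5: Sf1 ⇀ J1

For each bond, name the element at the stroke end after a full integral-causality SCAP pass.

bond 0 stroke→J1
bond 1 stroke→J2
bond 2 stroke→J3
bond 3 stroke→I1
bond 4 stroke→J2
bond 5 stroke→Sf1

β5 stroke→Sf1  (Sf1: flow source, stroke at near end)
β0 stroke→J1  (common-f at J1 fixed by 5)
β1 stroke→J2  (GY1 both-in/both-out from 0)
β3 stroke→I1  (I1: I, integral causality)
β2 stroke→J3  (closing 0-jn rule on J3)
β4 stroke→J2  (1-jn J2 has f-setter on 2)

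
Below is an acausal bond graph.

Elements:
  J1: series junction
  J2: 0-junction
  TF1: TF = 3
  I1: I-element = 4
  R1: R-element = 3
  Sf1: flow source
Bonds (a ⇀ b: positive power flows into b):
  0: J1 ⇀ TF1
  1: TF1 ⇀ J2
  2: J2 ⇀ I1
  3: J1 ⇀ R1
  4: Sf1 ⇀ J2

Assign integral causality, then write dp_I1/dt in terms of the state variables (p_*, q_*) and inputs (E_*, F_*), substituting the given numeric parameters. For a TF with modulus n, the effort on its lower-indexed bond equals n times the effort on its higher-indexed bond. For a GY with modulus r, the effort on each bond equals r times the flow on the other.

dp_I1/dt = F_Sf1/3 - p_I1/12

#4 stroke at Sf1  (Sf1 fixes flow; stroke at Sf1)
#2 stroke at I1  (I1 outputs flow p/I1)
#1 stroke at J2  (J2: last free bond brings effort in)
#0 stroke at TF1  (TF1 one-in-one-out from 1)
#3 stroke at J1  (J1 flow already set via bond 0)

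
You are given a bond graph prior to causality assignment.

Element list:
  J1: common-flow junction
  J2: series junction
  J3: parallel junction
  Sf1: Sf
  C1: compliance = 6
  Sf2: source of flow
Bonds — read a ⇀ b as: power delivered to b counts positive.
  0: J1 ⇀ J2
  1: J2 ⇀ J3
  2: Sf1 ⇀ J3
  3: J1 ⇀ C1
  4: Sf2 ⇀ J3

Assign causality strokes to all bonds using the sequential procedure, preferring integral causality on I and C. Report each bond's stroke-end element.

β0 |J2
β1 |J3
β2 |Sf1
β3 |J1
β4 |Sf2

bond 2 stroke at Sf1  (source Sf1 imposes f)
bond 4 stroke at Sf2  (Sf2 (Sf) sets flow on bond)
bond 1 stroke at J3  (J3: last free bond brings effort in)
bond 0 stroke at J2  (1-jn J2 has f-setter on 1)
bond 3 stroke at J1  (J1 flow already set via bond 0)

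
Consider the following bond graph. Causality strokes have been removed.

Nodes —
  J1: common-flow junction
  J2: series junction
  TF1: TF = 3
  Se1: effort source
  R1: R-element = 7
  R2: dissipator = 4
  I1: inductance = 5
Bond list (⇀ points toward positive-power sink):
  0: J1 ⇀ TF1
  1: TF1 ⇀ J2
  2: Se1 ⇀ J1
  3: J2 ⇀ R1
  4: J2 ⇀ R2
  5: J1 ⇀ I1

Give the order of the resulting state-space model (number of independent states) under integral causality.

bond 2 stroke at J1  (source Se1 imposes e)
bond 5 stroke at I1  (prefer integral on I1)
bond 0 stroke at J1  (common-f at J1 fixed by 5)
bond 1 stroke at TF1  (TF1 one-in-one-out from 0)
bond 3 stroke at J2  (1-jn J2 has f-setter on 1)
bond 4 stroke at J2  (J2: bond 1 brought flow, rest push out)

1  (I1 all integral)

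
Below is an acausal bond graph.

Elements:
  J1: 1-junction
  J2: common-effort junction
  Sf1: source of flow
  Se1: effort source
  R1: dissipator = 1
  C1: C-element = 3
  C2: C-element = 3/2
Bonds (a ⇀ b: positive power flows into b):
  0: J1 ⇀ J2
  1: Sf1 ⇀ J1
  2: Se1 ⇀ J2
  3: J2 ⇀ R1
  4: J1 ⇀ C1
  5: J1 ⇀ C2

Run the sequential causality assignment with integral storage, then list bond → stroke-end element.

b0 →J1
b1 →Sf1
b2 →J2
b3 →R1
b4 →J1
b5 →J1

#1 →Sf1  (Sf1 fixes flow; stroke at Sf1)
#2 →J2  (Se1: effort source, stroke at far end)
#0 →J1  (J1 flow already set via bond 1)
#4 →J1  (common-f at J1 fixed by 1)
#5 →J1  (J1: bond 1 brought flow, rest push out)
#3 →R1  (J2 effort already set via bond 2)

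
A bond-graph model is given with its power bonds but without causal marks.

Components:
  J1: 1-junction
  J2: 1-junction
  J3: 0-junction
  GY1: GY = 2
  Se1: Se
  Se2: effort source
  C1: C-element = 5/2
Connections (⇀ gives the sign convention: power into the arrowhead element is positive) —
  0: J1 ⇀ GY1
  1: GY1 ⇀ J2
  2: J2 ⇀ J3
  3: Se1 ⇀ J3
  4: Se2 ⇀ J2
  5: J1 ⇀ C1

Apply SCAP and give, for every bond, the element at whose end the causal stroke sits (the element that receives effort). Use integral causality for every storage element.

bond 3 stroke→J3  (Se1: effort source, stroke at far end)
bond 4 stroke→J2  (Se2 fixes effort; stroke away)
bond 2 stroke→J2  (0-jn J3 has e-setter on 3)
bond 1 stroke→GY1  (closing 1-jn rule on J2)
bond 0 stroke→GY1  (GY GY1: same side as bond 1)
bond 5 stroke→J1  (J1 flow already set via bond 0)

b0 →GY1
b1 →GY1
b2 →J2
b3 →J3
b4 →J2
b5 →J1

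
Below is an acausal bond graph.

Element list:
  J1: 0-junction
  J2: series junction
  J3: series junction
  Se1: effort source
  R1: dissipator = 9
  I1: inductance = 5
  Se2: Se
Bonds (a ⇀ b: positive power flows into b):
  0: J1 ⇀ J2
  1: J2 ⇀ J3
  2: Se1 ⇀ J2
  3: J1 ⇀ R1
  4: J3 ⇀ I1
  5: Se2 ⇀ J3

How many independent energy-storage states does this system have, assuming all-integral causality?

β2 |J2  (Se1: effort source, stroke at far end)
β5 |J3  (Se2 fixes effort; stroke away)
β4 |I1  (I1 integral (f out))
β1 |J3  (1-jn J3 has f-setter on 4)
β0 |J2  (common-f at J2 fixed by 1)
β3 |J1  (closing 0-jn rule on J1)

1  (I1 all integral)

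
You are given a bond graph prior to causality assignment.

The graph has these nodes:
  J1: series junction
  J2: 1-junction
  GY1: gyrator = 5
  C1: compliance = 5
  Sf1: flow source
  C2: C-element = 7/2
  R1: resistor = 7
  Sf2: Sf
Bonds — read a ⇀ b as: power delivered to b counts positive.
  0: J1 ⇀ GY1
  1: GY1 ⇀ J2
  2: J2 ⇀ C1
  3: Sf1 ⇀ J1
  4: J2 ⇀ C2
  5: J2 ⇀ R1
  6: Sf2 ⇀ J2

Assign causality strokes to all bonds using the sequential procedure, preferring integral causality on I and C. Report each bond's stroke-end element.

#0 →J1
#1 →J2
#2 →J2
#3 →Sf1
#4 →J2
#5 →J2
#6 →Sf2

β3 stroke at Sf1  (Sf1: flow source, stroke at near end)
β6 stroke at Sf2  (Sf2 (Sf) sets flow on bond)
β0 stroke at J1  (J1 flow already set via bond 3)
β1 stroke at J2  (J2: bond 6 brought flow, rest push out)
β2 stroke at J2  (1-jn J2 has f-setter on 6)
β4 stroke at J2  (1-jn J2 has f-setter on 6)
β5 stroke at J2  (J2 flow already set via bond 6)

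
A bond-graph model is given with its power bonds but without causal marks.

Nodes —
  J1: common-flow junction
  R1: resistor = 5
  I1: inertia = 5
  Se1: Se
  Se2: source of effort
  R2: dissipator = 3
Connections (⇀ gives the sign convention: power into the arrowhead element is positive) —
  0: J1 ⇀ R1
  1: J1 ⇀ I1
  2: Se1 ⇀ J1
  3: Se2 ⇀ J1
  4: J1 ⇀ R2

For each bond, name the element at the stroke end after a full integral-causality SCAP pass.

#0 stroke→J1
#1 stroke→I1
#2 stroke→J1
#3 stroke→J1
#4 stroke→J1

β2 |J1  (Se1 fixes effort; stroke away)
β3 |J1  (source Se2 imposes e)
β1 |I1  (I1 integral (f out))
β0 |J1  (J1 flow already set via bond 1)
β4 |J1  (common-f at J1 fixed by 1)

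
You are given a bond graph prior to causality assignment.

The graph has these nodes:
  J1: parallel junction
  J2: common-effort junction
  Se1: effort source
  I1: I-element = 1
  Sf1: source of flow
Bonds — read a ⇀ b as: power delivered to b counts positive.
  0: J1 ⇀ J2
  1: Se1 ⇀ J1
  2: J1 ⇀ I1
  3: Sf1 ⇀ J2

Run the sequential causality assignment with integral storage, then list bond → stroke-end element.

#1 |J1  (Se1 (Se) sets effort on bond)
#3 |Sf1  (Sf1 (Sf) sets flow on bond)
#0 |J2  (J1: bond 1 brought effort, rest push out)
#2 |I1  (0-jn J1 has e-setter on 1)

#0 stroke at J2
#1 stroke at J1
#2 stroke at I1
#3 stroke at Sf1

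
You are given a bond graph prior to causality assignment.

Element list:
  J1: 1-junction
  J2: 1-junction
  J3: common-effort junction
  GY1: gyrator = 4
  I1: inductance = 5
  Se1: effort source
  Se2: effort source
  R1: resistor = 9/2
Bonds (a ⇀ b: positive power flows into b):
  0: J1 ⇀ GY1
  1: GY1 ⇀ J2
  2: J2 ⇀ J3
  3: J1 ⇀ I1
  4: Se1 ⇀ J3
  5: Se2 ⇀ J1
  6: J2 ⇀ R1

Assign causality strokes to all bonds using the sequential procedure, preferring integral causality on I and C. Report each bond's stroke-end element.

bond 0 |J1
bond 1 |J2
bond 2 |J2
bond 3 |I1
bond 4 |J3
bond 5 |J1
bond 6 |R1

bond 4 stroke→J3  (Se1 (Se) sets effort on bond)
bond 5 stroke→J1  (Se2 (Se) sets effort on bond)
bond 2 stroke→J2  (J3: bond 4 brought effort, rest push out)
bond 3 stroke→I1  (I1 outputs flow p/I1)
bond 0 stroke→J1  (common-f at J1 fixed by 3)
bond 1 stroke→J2  (GY1: gyrator matches bond 0)
bond 6 stroke→R1  (J2 needs exactly one f-in)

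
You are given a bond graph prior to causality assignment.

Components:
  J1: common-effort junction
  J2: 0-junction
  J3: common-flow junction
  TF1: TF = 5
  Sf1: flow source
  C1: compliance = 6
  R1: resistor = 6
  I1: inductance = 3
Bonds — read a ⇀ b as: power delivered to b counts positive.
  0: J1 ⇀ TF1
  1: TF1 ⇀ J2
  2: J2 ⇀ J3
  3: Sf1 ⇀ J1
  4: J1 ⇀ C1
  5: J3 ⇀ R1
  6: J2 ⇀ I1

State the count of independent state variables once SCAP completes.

2  (C1, I1 all integral)

#3 |Sf1  (Sf1: flow source, stroke at near end)
#4 |J1  (C1 outputs effort q/C1)
#0 |TF1  (J1 effort already set via bond 4)
#1 |J2  (TF1: transformer flips bond 0)
#2 |J3  (J2 effort already set via bond 1)
#6 |I1  (common-e at J2 fixed by 1)
#5 |R1  (J3 needs exactly one f-in)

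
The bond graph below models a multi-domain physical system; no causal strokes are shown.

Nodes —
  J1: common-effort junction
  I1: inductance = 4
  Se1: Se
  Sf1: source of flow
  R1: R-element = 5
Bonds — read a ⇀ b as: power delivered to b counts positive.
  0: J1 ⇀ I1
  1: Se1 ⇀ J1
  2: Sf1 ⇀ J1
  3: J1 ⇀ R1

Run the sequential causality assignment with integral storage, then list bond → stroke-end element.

bond 1 stroke→J1  (Se1: effort source, stroke at far end)
bond 2 stroke→Sf1  (Sf1: flow source, stroke at near end)
bond 0 stroke→I1  (J1 effort already set via bond 1)
bond 3 stroke→R1  (0-jn J1 has e-setter on 1)

#0 stroke at I1
#1 stroke at J1
#2 stroke at Sf1
#3 stroke at R1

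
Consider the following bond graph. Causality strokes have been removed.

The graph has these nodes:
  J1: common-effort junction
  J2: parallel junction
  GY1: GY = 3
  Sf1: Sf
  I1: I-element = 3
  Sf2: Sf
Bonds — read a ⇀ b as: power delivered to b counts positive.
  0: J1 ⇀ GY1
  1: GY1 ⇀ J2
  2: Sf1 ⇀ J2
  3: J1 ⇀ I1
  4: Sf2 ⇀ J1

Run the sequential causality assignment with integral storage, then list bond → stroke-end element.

bond 2 |Sf1  (Sf1 fixes flow; stroke at Sf1)
bond 4 |Sf2  (Sf2: flow source, stroke at near end)
bond 1 |J2  (only one effort-in slot at J2)
bond 0 |J1  (through GY1, causality inverts; strokes same side of GY1)
bond 3 |I1  (0-jn J1 has e-setter on 0)

#0 |J1
#1 |J2
#2 |Sf1
#3 |I1
#4 |Sf2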